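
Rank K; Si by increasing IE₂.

After 1 electron has been removed, what remains? K⁺ is the bare [Ar] core; Si⁺ still has 3 valence electrons.
Core electrons are held far more tightly than valence electrons, so K tops the IE_2 order.
Approximate IE_2 values (kJ/mol): K 3052, Si 1577.
Overall IE_2 order: Si < K.

Si < K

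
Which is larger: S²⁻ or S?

S²⁻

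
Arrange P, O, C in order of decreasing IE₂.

O > C > P

The second ionization energy removes an electron from the +1 ion. For each element: P⁺ still has 4 valence electrons; O⁺ still has 5 valence electrons; C⁺ still has 3 valence electrons.
All are still removing valence electrons, so compare the +1 ions as you would atoms: IE_2 generally rises across a period (higher Z_eff) and falls down a group (larger shell), subject to the usual subshell exceptions.
Valence configurations: P⁺ [Ne]3s²3p², O⁺ [He]2s²2p³, C⁺ [He]2s²2p¹.
The numbers (kJ/mol): P 1907, O 3388, C 2353.
Putting it together, IE_2: P < C < O.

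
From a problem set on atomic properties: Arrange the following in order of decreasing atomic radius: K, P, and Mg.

K > Mg > P

Mg is in period 3, group 2; P is in period 3, group 15; K is in period 4, group 1.
Radius decreases left→right (rising Z_eff, same n) and increases top→bottom (higher n).
Neither a single period nor a single group — weigh both effects.
Mg > P: both are in period 3; the period trend gives Mg the larger value.
K > Mg: relative to Mg, both the across-period and down-group shifts push K's atomic radius up.
For reference (pm): Mg 139, P 111, K 196.
So from largest to smallest: K > Mg > P.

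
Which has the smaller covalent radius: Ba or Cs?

Ba

Cs is in period 6, group 1; Ba is in period 6, group 2.
Across a period the added protons contract the valence shell; down a group each new principal shell makes the atom larger.
All lie in period 6, so atomic radius increases right to left.
So Ba has the smaller covalent radius (Ba < Cs).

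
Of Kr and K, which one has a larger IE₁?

Kr

K is in period 4, group 1; Kr is in period 4, group 18.
First ionization energy rises across a period (greater Z_eff holds electrons more tightly) and falls down a group (valence electrons are farther from the nucleus).
All lie in period 4, so first ionization energy increases left to right.
So Kr has the larger IE₁ (Kr > K).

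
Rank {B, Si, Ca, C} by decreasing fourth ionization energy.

B > Ca > C > Si

IE_4 is the cost of taking one more electron from the +3 cation: B³⁺ is the bare [He] core; Si³⁺ still has 1 valence electron; Ca³⁺ is already 1 electron into the core; C³⁺ still has 1 valence electron.
Core electrons are held far more tightly than valence electrons, so Ca and B top the IE_4 order.
Valence configurations: Si³⁺ [Ne]3s¹, C³⁺ [He]2s¹.
Approximate IE_4 values (kJ/mol): B 25026, Si 4356, Ca 6491, C 6223.
Putting it together, IE_4: Si < C < Ca < B.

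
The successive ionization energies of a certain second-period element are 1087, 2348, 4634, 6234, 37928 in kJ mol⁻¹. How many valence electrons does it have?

4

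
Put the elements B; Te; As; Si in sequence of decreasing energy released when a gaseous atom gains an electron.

B is in period 2, group 13; Si is in period 3, group 14; As is in period 4, group 15; Te is in period 5, group 16.
Electron affinity generally becomes more exothermic across a period toward the halogens and less exothermic down a group.
These sit on a diagonal, where the across-period and down-group effects partly cancel.
As > B: the two effects oppose for this pair; the across-period effect wins (78 vs 27 kJ/mol).
Si > As: period and group pull opposite ways; the down-group shift dominates (134 vs 78 kJ/mol).
Te > Si: the two effects oppose for this pair; the across-period effect wins (190 vs 134 kJ/mol).
For reference (kJ/mol): B 27, Si 134, As 78, Te 190.
So from highest to lowest: Te > Si > As > B.

Te > Si > As > B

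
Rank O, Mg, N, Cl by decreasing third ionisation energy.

Mg > O > N > Cl

IE_3 is the cost of taking one more electron from the +2 cation: O²⁺ still has 4 valence electrons; Mg²⁺ is the bare [Ne] core; N²⁺ still has 3 valence electrons; Cl²⁺ still has 5 valence electrons.
Core electrons are held far more tightly than valence electrons, so Mg tops the IE_3 order.
Valence configurations: O²⁺ [He]2s²2p², N²⁺ [He]2s²2p¹, Cl²⁺ [Ne]3s²3p³.
Approximate IE_3 values (kJ/mol): O 5300, Mg 7733, N 4578, Cl 3822.
So the third ionization energies run Cl < N < O < Mg.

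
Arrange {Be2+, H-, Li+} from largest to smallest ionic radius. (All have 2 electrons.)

All of these have 2 electrons, so size is governed by nuclear charge alone: the more protons, the stronger the pull on the same electron cloud, and the smaller the ion.
Nuclear charges: Be2+ (Z=4), Li+ (Z=3), H- (Z=1).
Largest to smallest: H- > Li+ > Be2+.

H-, Li+, Be2+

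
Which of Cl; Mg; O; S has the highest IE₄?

IE_4 is the cost of taking one more electron from the +3 cation: Cl³⁺ still has 4 valence electrons; Mg³⁺ is already 1 electron into the core; O³⁺ still has 3 valence electrons; S³⁺ still has 3 valence electrons.
Pulling an electron out of a noble-gas core costs far more than removing a remaining valence electron, so Mg sits at the high end of IE_4.
Valence configurations: Cl³⁺ [Ne]3s²3p², O³⁺ [He]2s²2p¹, S³⁺ [Ne]3s²3p¹.
The numbers (kJ/mol): Cl 5159, Mg 10543, O 7469, S 4556.
Overall IE_4 order: S < Cl < O < Mg.

Mg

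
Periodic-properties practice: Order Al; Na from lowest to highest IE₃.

Al < Na

IE_3 is the cost of taking one more electron from the +2 cation: Al²⁺ still has 1 valence electron; Na²⁺ is already 1 electron into the core.
Breaking into a closed-shell core is much more expensive than removing a leftover valence electron — Na has the largest IE_3 here.
The numbers (kJ/mol): Al 2745, Na 6910.
Hence IE_3: Al < Na.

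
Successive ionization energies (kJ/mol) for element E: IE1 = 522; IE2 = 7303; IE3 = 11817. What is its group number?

Group 1

Look for the largest jump between consecutive ionization energies: IE2/IE1 ≈ 14.0, far larger than any earlier ratio.
That jump marks the point where a core electron is being removed. So the atom has 1 valence electron.
A main-group element with 1 valence electron is in group 1.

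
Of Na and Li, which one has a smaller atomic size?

Li is in period 2, group 1; Na is in period 3, group 1.
Atomic radius shrinks across a period as nuclear charge pulls the same shell inward, and grows down a group as new shells are added.
All are in group 1, so atomic radius increases down the group.
So Li has the smaller atomic size (Li < Na).

Li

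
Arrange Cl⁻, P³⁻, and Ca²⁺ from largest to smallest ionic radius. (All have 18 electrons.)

All of these have 18 electrons, so size is governed by nuclear charge alone: the more protons, the stronger the pull on the same electron cloud, and the smaller the ion.
Nuclear charges: Ca²⁺ (Z=20), Cl⁻ (Z=17), P³⁻ (Z=15).
Largest to smallest: P³⁻ > Cl⁻ > Ca²⁺.

P³⁻, Cl⁻, Ca²⁺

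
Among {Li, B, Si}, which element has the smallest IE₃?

Si

IE_3 is the cost of taking one more electron from the +2 cation: Li²⁺ is already 1 electron into the core; B²⁺ still has 1 valence electron; Si²⁺ still has 2 valence electrons.
Breaking into a closed-shell core is much more expensive than removing a leftover valence electron — Li has the largest IE_3 here.
Valence configurations: B²⁺ [He]2s¹, Si²⁺ [Ne]3s².
Tabulated IE_3 (kJ/mol): Li 11815, B 3660, Si 3232.
Hence IE_3: Si < B < Li.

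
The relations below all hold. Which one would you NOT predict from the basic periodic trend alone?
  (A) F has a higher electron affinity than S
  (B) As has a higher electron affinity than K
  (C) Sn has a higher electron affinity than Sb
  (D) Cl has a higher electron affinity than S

(C)

The general trend: electron affinity increases across a period and decreases down a group.
(A) F (period 2, group 17) vs S (period 3, group 16): the stated order agrees with the simple trend.
(B) As (period 4, group 15) vs K (period 4, group 1): the stated order agrees with the simple trend.
(C) Sn (period 5, group 14) vs Sb (period 5, group 15): the stated order contradicts the simple trend.
(D) Cl (period 3, group 17) vs S (period 3, group 16): the stated order agrees with the simple trend.
The exception is (C): adding an electron to Sb's half-filled 5p³ is unfavourable, so Sn has the more exothermic EA.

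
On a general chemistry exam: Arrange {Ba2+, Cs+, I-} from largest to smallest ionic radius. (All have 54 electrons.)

I- > Cs+ > Ba2+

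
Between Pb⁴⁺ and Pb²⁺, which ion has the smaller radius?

Both ions have Z = 82 protons, but Pb⁴⁺ has lost more electrons, so its remaining electrons feel a larger effective nuclear charge per electron and are pulled in more tightly.
Higher positive charge → smaller ion, so Pb²⁺ > Pb⁴⁺.

Pb⁴⁺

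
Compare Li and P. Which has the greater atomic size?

Li

Atomic radius shrinks across a period as nuclear charge pulls the same shell inward, and grows down a group as new shells are added.
Neither a single period nor a single group — weigh both effects.
Li > P: the two effects oppose for this pair; the across-period effect wins (133 vs 111 pm).
For reference (pm): Li 133, P 111.
So Li has the greater atomic size (Li > P).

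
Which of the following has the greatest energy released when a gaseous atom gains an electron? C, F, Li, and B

F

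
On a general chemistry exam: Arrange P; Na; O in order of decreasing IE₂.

IE_2 is the cost of taking one more electron from the +1 cation: P⁺ still has 4 valence electrons; Na⁺ is the bare [Ne] core; O⁺ still has 5 valence electrons.
Pulling an electron out of a noble-gas core costs far more than removing a remaining valence electron, so Na sits at the high end of IE_2.
Valence configurations: P⁺ [Ne]3s²3p², O⁺ [He]2s²2p³.
The numbers (kJ/mol): P 1907, Na 4562, O 3388.
So the second ionization energies run P < O < Na.

Na > O > P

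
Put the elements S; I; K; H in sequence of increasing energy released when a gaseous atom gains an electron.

K < H < S < I

Adding an electron releases more energy for atoms nearer the top right (short of the noble gases).
Here both period and group differ, so the two effects have to be weighed against each other.
H > K: H sits above K in group 1, so the down-group effect alone puts H higher.
S > H: period and group pull opposite ways; the across-period shift dominates (200 vs 73 kJ/mol).
I > S: period and group pull opposite ways; the across-period shift dominates (295 vs 200 kJ/mol).
For reference (kJ/mol): H 73, S 200, K 48, I 295.
So from lowest to highest: K < H < S < I.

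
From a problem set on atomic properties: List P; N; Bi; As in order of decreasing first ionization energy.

IE₁ increases left→right with effective nuclear charge and decreases top→bottom as the valence shell moves farther out.
All are in group 15, so first ionization energy increases up the group.
So from highest to lowest: N > P > As > Bi.

N, P, As, Bi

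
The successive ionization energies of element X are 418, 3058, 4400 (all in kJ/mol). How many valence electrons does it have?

Look for the largest jump between consecutive ionization energies: IE2/IE1 ≈ 7.3, far larger than any earlier ratio.
That jump marks the point where a core electron is being removed. So the atom has 1 valence electron.

1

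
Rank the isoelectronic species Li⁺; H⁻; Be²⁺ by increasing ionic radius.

Be²⁺, Li⁺, H⁻

All of these have 2 electrons, so size is governed by nuclear charge alone: the more protons, the stronger the pull on the same electron cloud, and the smaller the ion.
Nuclear charges: Be²⁺ (Z=4), Li⁺ (Z=3), H⁻ (Z=1).
Smallest to largest: Be²⁺ < Li⁺ < H⁻.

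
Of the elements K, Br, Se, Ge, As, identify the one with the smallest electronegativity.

K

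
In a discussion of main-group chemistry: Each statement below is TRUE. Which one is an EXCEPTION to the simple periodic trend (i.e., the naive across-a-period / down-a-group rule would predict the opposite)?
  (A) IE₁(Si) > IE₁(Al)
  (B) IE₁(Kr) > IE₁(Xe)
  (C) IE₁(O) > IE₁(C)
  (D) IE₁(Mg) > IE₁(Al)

The general trend: IE₁ increases across a period and decreases down a group.
(A) Si (period 3, group 14) vs Al (period 3, group 13): the stated order agrees with the simple trend.
(B) Kr (period 4, group 18) vs Xe (period 5, group 18): the stated order agrees with the simple trend.
(C) O (period 2, group 16) vs C (period 2, group 14): the stated order agrees with the simple trend.
(D) Mg (period 3, group 2) vs Al (period 3, group 13): the stated order contradicts the simple trend.
The exception is (D): Al's single 3p electron is easier to remove than one from Mg's filled 3s².

(D)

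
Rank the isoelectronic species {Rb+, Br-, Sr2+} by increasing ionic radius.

All of these have 36 electrons, so size is governed by nuclear charge alone: the more protons, the stronger the pull on the same electron cloud, and the smaller the ion.
Nuclear charges: Sr2+ (Z=38), Rb+ (Z=37), Br- (Z=35).
Smallest to largest: Sr2+ < Rb+ < Br-.

Sr2+, Rb+, Br-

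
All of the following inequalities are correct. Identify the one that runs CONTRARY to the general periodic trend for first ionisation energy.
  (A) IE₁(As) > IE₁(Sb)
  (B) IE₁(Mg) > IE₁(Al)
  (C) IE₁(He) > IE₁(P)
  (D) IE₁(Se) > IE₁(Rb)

(B)

The general trend: first ionisation energy increases across a period and decreases down a group.
(A) As (period 4, group 15) vs Sb (period 5, group 15): the stated order agrees with the simple trend.
(B) Mg (period 3, group 2) vs Al (period 3, group 13): the stated order contradicts the simple trend.
(C) He (period 1, group 18) vs P (period 3, group 15): the stated order agrees with the simple trend.
(D) Se (period 4, group 16) vs Rb (period 5, group 1): the stated order agrees with the simple trend.
The exception is (B): Al's single 3p electron is easier to remove than one from Mg's filled 3s².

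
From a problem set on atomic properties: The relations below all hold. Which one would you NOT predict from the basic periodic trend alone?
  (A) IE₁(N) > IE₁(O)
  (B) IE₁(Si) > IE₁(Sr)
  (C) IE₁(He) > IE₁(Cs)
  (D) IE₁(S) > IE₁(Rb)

The general trend: first ionisation energy increases across a period and decreases down a group.
(A) N (period 2, group 15) vs O (period 2, group 16): the stated order contradicts the simple trend.
(B) Si (period 3, group 14) vs Sr (period 5, group 2): the stated order agrees with the simple trend.
(C) He (period 1, group 18) vs Cs (period 6, group 1): the stated order agrees with the simple trend.
(D) S (period 3, group 16) vs Rb (period 5, group 1): the stated order agrees with the simple trend.
The exception is (A): pairing an electron in O's 2p⁴ costs repulsion energy, so O ionizes more easily than half-filled N (2p³).

(A)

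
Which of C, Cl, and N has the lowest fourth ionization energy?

Cl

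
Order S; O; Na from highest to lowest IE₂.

Na > O > S

IE_2 is the cost of taking one more electron from the +1 cation: S⁺ still has 5 valence electrons; O⁺ still has 5 valence electrons; Na⁺ is the bare [Ne] core.
Breaking into a closed-shell core is much more expensive than removing a leftover valence electron — Na has the largest IE_2 here.
Valence configurations: S⁺ [Ne]3s²3p³, O⁺ [He]2s²2p³.
Tabulated IE_2 (kJ/mol): S 2252, O 3388, Na 4562.
Hence IE_2: S < O < Na.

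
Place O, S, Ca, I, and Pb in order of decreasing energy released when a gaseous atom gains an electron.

I, S, O, Pb, Ca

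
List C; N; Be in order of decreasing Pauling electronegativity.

Be is in period 2, group 2; C is in period 2, group 14; N is in period 2, group 15.
Electronegativity increases across a period and decreases down a group, tracking effective nuclear charge and atomic size.
All lie in period 2, so electronegativity increases left to right.
So from highest to lowest: N > C > Be.

N > C > Be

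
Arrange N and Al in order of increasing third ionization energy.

Consider each +2 ion: N²⁺ still has 3 valence electrons; Al²⁺ still has 1 valence electron.
All are still removing valence electrons, so compare the +2 ions as you would atoms: IE_3 generally rises across a period (higher Z_eff) and falls down a group (larger shell), subject to the usual subshell exceptions.
Valence configurations: N²⁺ [He]2s²2p¹, Al²⁺ [Ne]3s¹.
Tabulated IE_3 (kJ/mol): N 4578, Al 2745.
Hence IE_3: Al < N.

Al, N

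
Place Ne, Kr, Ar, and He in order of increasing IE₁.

He is in period 1, group 18; Ne is in period 2, group 18; Ar is in period 3, group 18; Kr is in period 4, group 18.
Removing the outermost electron gets harder across a period and easier down a group.
All are in group 18, so first ionization energy increases up the group.
So from lowest to highest: Kr < Ar < Ne < He.

Kr < Ar < Ne < He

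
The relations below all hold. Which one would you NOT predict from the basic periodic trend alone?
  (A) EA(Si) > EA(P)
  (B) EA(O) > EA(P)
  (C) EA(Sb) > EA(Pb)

(A)

The general trend: electron affinity increases across a period and decreases down a group.
(A) Si (period 3, group 14) vs P (period 3, group 15): the stated order contradicts the simple trend.
(B) O (period 2, group 16) vs P (period 3, group 15): the stated order agrees with the simple trend.
(C) Sb (period 5, group 15) vs Pb (period 6, group 14): the stated order agrees with the simple trend.
The exception is (A): adding an electron to P's half-filled 3p³ is unfavourable, so Si (3p²) has the more exothermic EA.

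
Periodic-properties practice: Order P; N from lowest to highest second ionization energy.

IE_2 is the cost of taking one more electron from the +1 cation: P⁺ still has 4 valence electrons; N⁺ still has 4 valence electrons.
All are still removing valence electrons, so compare the +1 ions as you would atoms: IE_2 generally rises across a period (higher Z_eff) and falls down a group (larger shell), subject to the usual subshell exceptions.
Valence configurations: P⁺ [Ne]3s²3p², N⁺ [He]2s²2p².
Tabulated IE_2 (kJ/mol): P 1907, N 2856.
Putting it together, IE_2: P < N.

P, N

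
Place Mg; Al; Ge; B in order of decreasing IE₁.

B is in period 2, group 13; Mg is in period 3, group 2; Al is in period 3, group 13; Ge is in period 4, group 14.
Removing the outermost electron gets harder across a period and easier down a group.
These span different periods and groups, so the two trends combine.
Mg > Al: this pair runs against the simple trend — see the exception note.
Ge > Mg: period and group pull opposite ways; the across-period shift dominates (762 vs 738 kJ/mol).
B > Ge: the two effects oppose for this pair; the down-group effect wins (801 vs 762 kJ/mol).
Note the exception: Mg has a higher first ionization energy than Al, contrary to the simple trend — Al's single 3p electron is easier to remove than one from Mg's filled 3s².
Tabulated first ionization energy (kJ/mol): B 801, Mg 738, Al 578, Ge 762.
So from highest to lowest: B > Ge > Mg > Al.

B > Ge > Mg > Al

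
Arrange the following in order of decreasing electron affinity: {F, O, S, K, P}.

F > S > O > P > K

O is in period 2, group 16; F is in period 2, group 17; P is in period 3, group 15; S is in period 3, group 16; K is in period 4, group 1.
EA tends to increase across a period and decrease down a group, though the pattern is less regular than for IE or radius.
Neither a single period nor a single group — weigh both effects.
P > K: relative to K, both the across-period and down-group shifts push P's electron affinity up.
O > P: both effects reinforce here, so O is clearly the higher of the two.
S > O: this pair runs against the simple trend — see the exception note.
F > S: relative to S, both the across-period and down-group shifts push F's electron affinity up.
Note the exception: S has a higher electron affinity than O, contrary to the simple trend — the compact 2p subshell of O repels the added electron more than S's larger 3p does.
Approximate values (kJ/mol): O 141, F 328, P 72, S 200, K 48.
So from highest to lowest: F > S > O > P > K.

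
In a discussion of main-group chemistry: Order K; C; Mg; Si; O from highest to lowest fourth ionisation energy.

Mg > O > C > K > Si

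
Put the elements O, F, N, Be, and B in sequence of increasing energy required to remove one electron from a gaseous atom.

Be is in period 2, group 2; B is in period 2, group 13; N is in period 2, group 15; O is in period 2, group 16; F is in period 2, group 17.
Across a period the outer electron is held more tightly (higher IE₁); down a group it sits in a higher shell, more shielded, and comes off more easily.
All lie in period 2; the across-period trend (first ionization energy increases left to right) applies, with the exception below.
Note the exception: Be has a higher first ionization energy than B, contrary to the simple trend — removing B's lone 2p electron is easier than breaking Be's filled 2s².
Note the exception: N has a higher first ionization energy than O, contrary to the simple trend — pairing an electron in O's 2p⁴ costs repulsion energy, so O ionizes more easily than half-filled N (2p³).
Tabulated first ionization energy (kJ/mol): Be 900, B 801, N 1402, O 1314, F 1681.
So from lowest to highest: B < Be < O < N < F.

B < Be < O < N < F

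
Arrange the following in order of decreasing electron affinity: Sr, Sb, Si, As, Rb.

Si, Sb, As, Rb, Sr

Si is in period 3, group 14; As is in period 4, group 15; Rb is in period 5, group 1; Sr is in period 5, group 2; Sb is in period 5, group 15.
Atoms with high Z_eff and room in the valence shell (especially the halogens) have the most exothermic electron affinities.
Here both period and group differ, so the two effects have to be weighed against each other.
Rb > Sr: this pair runs against the simple trend — see the exception note.
As > Rb: both effects reinforce here, so As is clearly the higher of the two.
Sb > As: this pair runs against the simple trend — see the exception note.
Si > Sb: the two effects oppose for this pair; the down-group effect wins (134 vs 103 kJ/mol).
Note the exception: Rb has a higher electron affinity than Sr, contrary to the simple trend — adding an electron to Sr (ns²) has to open a new, higher-energy np subshell, which is unfavourable.
Note the exception: Sb has a higher electron affinity than As, contrary to the simple trend — both are half-filled np³, but the pairing/repulsion penalty for the added electron shrinks as the p orbitals become larger and more diffuse down the group, and for Sb that outweighs the weaker nuclear attraction.
Approximate values (kJ/mol): Si 134, As 78, Rb 47, Sr 5, Sb 103.
So from highest to lowest: Si > Sb > As > Rb > Sr.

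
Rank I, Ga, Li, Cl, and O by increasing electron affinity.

Ga, Li, O, I, Cl

Electron affinity generally becomes more exothermic across a period toward the halogens and less exothermic down a group.
Here both period and group differ, so the two effects have to be weighed against each other.
Li > Ga: the two effects oppose for this pair; the down-group effect wins (60 vs 29 kJ/mol).
O > Li: both are in period 2; the period trend gives O the larger value.
I > O: the two effects oppose for this pair; the across-period effect wins (295 vs 141 kJ/mol).
Cl > I: Cl sits above I in group 17, so the down-group effect alone puts Cl higher.
Tabulated electron affinity (kJ/mol): Li 60, O 141, Cl 349, Ga 29, I 295.
So from lowest to highest: Ga < Li < O < I < Cl.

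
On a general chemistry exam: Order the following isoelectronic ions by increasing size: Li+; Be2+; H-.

All of these have 2 electrons, so size is governed by nuclear charge alone: the more protons, the stronger the pull on the same electron cloud, and the smaller the ion.
Nuclear charges: Be2+ (Z=4), Li+ (Z=3), H- (Z=1).
Smallest to largest: Be2+ < Li+ < H-.

Be2+ < Li+ < H-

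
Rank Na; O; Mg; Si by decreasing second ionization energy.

Na, O, Si, Mg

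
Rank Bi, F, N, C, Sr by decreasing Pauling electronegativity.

C is in period 2, group 14; N is in period 2, group 15; F is in period 2, group 17; Sr is in period 5, group 2; Bi is in period 6, group 15.
Smaller atoms with higher effective nuclear charge are more electronegative.
These span different periods and groups, so the two trends combine.
Bi > Sr: period and group pull opposite ways; the across-period shift dominates (2.02 vs 0.95).
C > Bi: the two effects oppose for this pair; the down-group effect wins (2.55 vs 2.02).
N > C: N lies to the right of C in period 2, so the across-period effect alone puts N higher.
F > N: F lies to the right of N in period 2, so the across-period effect alone puts F higher.
Approximate values (Pauling): C 2.55, N 3.04, F 3.98, Sr 0.95, Bi 2.02.
So from highest to lowest: F > N > C > Bi > Sr.

F > N > C > Bi > Sr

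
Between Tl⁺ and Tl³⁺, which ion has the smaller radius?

Tl³⁺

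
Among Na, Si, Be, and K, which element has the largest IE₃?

Be

The third ionization energy removes an electron from the +2 ion. For each element: Na²⁺ is already 1 electron into the core; Si²⁺ still has 2 valence electrons; Be²⁺ is the bare [He] core; K²⁺ is already 1 electron into the core.
Breaking into a closed-shell core is much more expensive than removing a leftover valence electron — K, Na and Be have the largest IE_3 here.
Approximate IE_3 values (kJ/mol): Na 6910, Si 3232, Be 14849, K 4420.
So the third ionization energies run Si < K < Na < Be.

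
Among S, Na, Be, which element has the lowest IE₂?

After 1 electron has been removed, what remains? S⁺ still has 5 valence electrons; Na⁺ is the bare [Ne] core; Be⁺ still has 1 valence electron.
Breaking into a closed-shell core is much more expensive than removing a leftover valence electron — Na has the largest IE_2 here.
Valence configurations: S⁺ [Ne]3s²3p³, Be⁺ [He]2s¹.
Tabulated IE_2 (kJ/mol): S 2252, Na 4562, Be 1757.
Hence IE_2: Be < S < Na.

Be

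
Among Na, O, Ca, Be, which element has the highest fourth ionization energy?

Be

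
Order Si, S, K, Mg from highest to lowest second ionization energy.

The second ionization energy removes an electron from the +1 ion. For each element: Si⁺ still has 3 valence electrons; S⁺ still has 5 valence electrons; K⁺ is the bare [Ar] core; Mg⁺ still has 1 valence electron.
Core electrons are held far more tightly than valence electrons, so K tops the IE_2 order.
Valence configurations: Si⁺ [Ne]3s²3p¹, S⁺ [Ne]3s²3p³, Mg⁺ [Ne]3s¹.
Tabulated IE_2 (kJ/mol): Si 1577, S 2252, K 3052, Mg 1451.
Putting it together, IE_2: Mg < Si < S < K.

K > S > Si > Mg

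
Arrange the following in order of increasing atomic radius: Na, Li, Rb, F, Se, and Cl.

F < Cl < Se < Li < Na < Rb

Li is in period 2, group 1; F is in period 2, group 17; Na is in period 3, group 1; Cl is in period 3, group 17; Se is in period 4, group 16; Rb is in period 5, group 1.
Radius decreases left→right (rising Z_eff, same n) and increases top→bottom (higher n).
These span different periods and groups, so the two trends combine.
Cl > F: Cl sits below F in group 17, so the down-group effect alone puts Cl larger.
Se > Cl: both effects reinforce here, so Se is clearly the larger of the two.
Li > Se: the two effects oppose for this pair; the across-period effect wins (133 vs 116 pm).
Na > Li: Na sits below Li in group 1, so the down-group effect alone puts Na larger.
Rb > Na: they share group 1; the group trend gives Rb the larger value.
For reference (pm): Li 133, F 64, Na 155, Cl 99, Se 116, Rb 210.
So from smallest to largest: F < Cl < Se < Li < Na < Rb.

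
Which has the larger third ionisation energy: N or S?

N

Consider each +2 ion: N²⁺ still has 3 valence electrons; S²⁺ still has 4 valence electrons.
All are still removing valence electrons, so compare the +2 ions as you would atoms: IE_3 generally rises across a period (higher Z_eff) and falls down a group (larger shell), subject to the usual subshell exceptions.
Valence configurations: N²⁺ [He]2s²2p¹, S²⁺ [Ne]3s²3p².
Approximate IE_3 values (kJ/mol): N 4578, S 3357.
Putting it together, IE_3: S < N.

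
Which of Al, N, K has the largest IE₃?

IE_3 is the cost of taking one more electron from the +2 cation: Al²⁺ still has 1 valence electron; N²⁺ still has 3 valence electrons; K²⁺ is already 1 electron into the core.
Usually core removal costs more than valence removal, but here the competition is close: a tightly held n=2 valence electron can cost more to remove than an n=3 core electron, so the actual values have to decide it.
Valence configurations: Al²⁺ [Ne]3s¹, N²⁺ [He]2s²2p¹.
Tabulated IE_3 (kJ/mol): Al 2745, N 4578, K 4420.
Putting it together, IE_3: Al < K < N.

N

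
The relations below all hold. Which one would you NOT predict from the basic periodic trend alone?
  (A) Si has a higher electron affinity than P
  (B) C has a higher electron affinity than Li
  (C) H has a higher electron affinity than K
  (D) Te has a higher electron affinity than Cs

(A)

The general trend: electron affinity increases across a period and decreases down a group.
(A) Si (period 3, group 14) vs P (period 3, group 15): the stated order contradicts the simple trend.
(B) C (period 2, group 14) vs Li (period 2, group 1): the stated order agrees with the simple trend.
(C) H (period 1, group 1) vs K (period 4, group 1): the stated order agrees with the simple trend.
(D) Te (period 5, group 16) vs Cs (period 6, group 1): the stated order agrees with the simple trend.
The exception is (A): adding an electron to P's half-filled 3p³ is unfavourable, so Si (3p²) has the more exothermic EA.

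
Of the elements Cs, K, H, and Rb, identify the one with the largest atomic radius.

Cs

H is in period 1, group 1; K is in period 4, group 1; Rb is in period 5, group 1; Cs is in period 6, group 1.
Across a period the added protons contract the valence shell; down a group each new principal shell makes the atom larger.
All are in group 1, so atomic radius increases down the group.
The largest atomic radius among these belongs to Cs.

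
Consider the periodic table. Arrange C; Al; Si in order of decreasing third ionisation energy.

C > Si > Al

IE_3 is the cost of taking one more electron from the +2 cation: C²⁺ still has 2 valence electrons; Al²⁺ still has 1 valence electron; Si²⁺ still has 2 valence electrons.
All are still removing valence electrons, so compare the +2 ions as you would atoms: IE_3 generally rises across a period (higher Z_eff) and falls down a group (larger shell), subject to the usual subshell exceptions.
Valence configurations: C²⁺ [He]2s², Al²⁺ [Ne]3s¹, Si²⁺ [Ne]3s².
Tabulated IE_3 (kJ/mol): C 4620, Al 2745, Si 3232.
Overall IE_3 order: Al < Si < C.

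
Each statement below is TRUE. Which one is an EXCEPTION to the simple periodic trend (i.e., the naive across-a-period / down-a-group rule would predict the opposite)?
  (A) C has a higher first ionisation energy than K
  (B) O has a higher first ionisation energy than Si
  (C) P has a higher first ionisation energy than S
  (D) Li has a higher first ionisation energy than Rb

The general trend: first ionisation energy increases across a period and decreases down a group.
(A) C (period 2, group 14) vs K (period 4, group 1): the stated order agrees with the simple trend.
(B) O (period 2, group 16) vs Si (period 3, group 14): the stated order agrees with the simple trend.
(C) P (period 3, group 15) vs S (period 3, group 16): the stated order contradicts the simple trend.
(D) Li (period 2, group 1) vs Rb (period 5, group 1): the stated order agrees with the simple trend.
The exception is (C): S (3p⁴) ionizes more easily than half-filled P (3p³) because the paired 3p electron in S is pushed out by e⁻–e⁻ repulsion.

(C)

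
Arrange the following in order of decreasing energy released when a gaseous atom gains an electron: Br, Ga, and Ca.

Br > Ga > Ca

Ca is in period 4, group 2; Ga is in period 4, group 13; Br is in period 4, group 17.
Electron affinity generally becomes more exothermic across a period toward the halogens and less exothermic down a group.
All lie in period 4, so electron affinity increases left to right.
So from highest to lowest: Br > Ga > Ca.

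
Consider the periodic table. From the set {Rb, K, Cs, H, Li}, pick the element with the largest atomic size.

Cs

H is in period 1, group 1; Li is in period 2, group 1; K is in period 4, group 1; Rb is in period 5, group 1; Cs is in period 6, group 1.
Radius decreases left→right (rising Z_eff, same n) and increases top→bottom (higher n).
All are in group 1, so atomic radius increases down the group.
The largest atomic size among these belongs to Cs.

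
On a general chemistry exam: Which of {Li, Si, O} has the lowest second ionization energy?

Consider each +1 ion: Li⁺ is the bare [He] core; Si⁺ still has 3 valence electrons; O⁺ still has 5 valence electrons.
Pulling an electron out of a noble-gas core costs far more than removing a remaining valence electron, so Li sits at the high end of IE_2.
Valence configurations: Si⁺ [Ne]3s²3p¹, O⁺ [He]2s²2p³.
Approximate IE_2 values (kJ/mol): Li 7298, Si 1577, O 3388.
Putting it together, IE_2: Si < O < Li.

Si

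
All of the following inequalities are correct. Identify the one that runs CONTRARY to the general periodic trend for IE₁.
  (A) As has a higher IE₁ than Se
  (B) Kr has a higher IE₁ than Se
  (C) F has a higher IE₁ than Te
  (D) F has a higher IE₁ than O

The general trend: IE₁ increases across a period and decreases down a group.
(A) As (period 4, group 15) vs Se (period 4, group 16): the stated order contradicts the simple trend.
(B) Kr (period 4, group 18) vs Se (period 4, group 16): the stated order agrees with the simple trend.
(C) F (period 2, group 17) vs Te (period 5, group 16): the stated order agrees with the simple trend.
(D) F (period 2, group 17) vs O (period 2, group 16): the stated order agrees with the simple trend.
The exception is (A): Se (4p⁴) ionizes more easily than half-filled As (4p³).

(A)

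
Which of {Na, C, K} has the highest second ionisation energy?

After 1 electron has been removed, what remains? Na⁺ is the bare [Ne] core; C⁺ still has 3 valence electrons; K⁺ is the bare [Ar] core.
Pulling an electron out of a noble-gas core costs far more than removing a remaining valence electron, so K and Na sit at the high end of IE_2.
Tabulated IE_2 (kJ/mol): Na 4562, C 2353, K 3052.
Overall IE_2 order: C < K < Na.

Na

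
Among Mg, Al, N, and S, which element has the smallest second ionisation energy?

The second ionization energy removes an electron from the +1 ion. For each element: Mg⁺ still has 1 valence electron; Al⁺ still has 2 valence electrons; N⁺ still has 4 valence electrons; S⁺ still has 5 valence electrons.
All are still removing valence electrons, so compare the +1 ions as you would atoms: IE_2 generally rises across a period (higher Z_eff) and falls down a group (larger shell), subject to the usual subshell exceptions.
Valence configurations: Mg⁺ [Ne]3s¹, Al⁺ [Ne]3s², N⁺ [He]2s²2p², S⁺ [Ne]3s²3p³.
Approximate IE_2 values (kJ/mol): Mg 1451, Al 1817, N 2856, S 2252.
Putting it together, IE_2: Mg < Al < S < N.

Mg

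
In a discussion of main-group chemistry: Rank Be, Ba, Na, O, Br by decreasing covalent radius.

Be is in period 2, group 2; O is in period 2, group 16; Na is in period 3, group 1; Br is in period 4, group 17; Ba is in period 6, group 2.
Across a period the added protons contract the valence shell; down a group each new principal shell makes the atom larger.
Neither a single period nor a single group — weigh both effects.
Be > O: Be lies to the left of O in period 2, so the across-period effect alone puts Be larger.
Br > Be: period and group pull opposite ways; the down-group shift dominates (114 vs 102 pm).
Na > Br: the two effects oppose for this pair; the across-period effect wins (155 vs 114 pm).
Ba > Na: period and group pull opposite ways; the down-group shift dominates (196 vs 155 pm).
Approximate values (pm): Be 102, O 63, Na 155, Br 114, Ba 196.
So from largest to smallest: Ba > Na > Br > Be > O.

Ba, Na, Br, Be, O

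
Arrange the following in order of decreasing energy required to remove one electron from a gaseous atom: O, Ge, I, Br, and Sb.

O > Br > I > Sb > Ge

O is in period 2, group 16; Ge is in period 4, group 14; Br is in period 4, group 17; Sb is in period 5, group 15; I is in period 5, group 17.
Removing the outermost electron gets harder across a period and easier down a group.
These span different periods and groups, so the two trends combine.
Sb > Ge: the two effects oppose for this pair; the across-period effect wins (831 vs 762 kJ/mol).
I > Sb: both are in period 5; the period trend gives I the larger value.
Br > I: Br sits above I in group 17, so the down-group effect alone puts Br higher.
O > Br: period and group pull opposite ways; the down-group shift dominates (1314 vs 1140 kJ/mol).
For reference (kJ/mol): O 1314, Ge 762, Br 1140, Sb 831, I 1008.
So from highest to lowest: O > Br > I > Sb > Ge.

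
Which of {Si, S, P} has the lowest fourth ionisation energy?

Si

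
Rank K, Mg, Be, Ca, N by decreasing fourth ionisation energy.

Consider each +3 ion: K³⁺ is already 2 electrons into the core; Mg³⁺ is already 1 electron into the core; Be³⁺ is already 1 electron into the core; Ca³⁺ is already 1 electron into the core; N³⁺ still has 2 valence electrons.
Usually core removal costs more than valence removal, but here the competition is close: a tightly held n=2 valence electron can cost more to remove than an n=3 core electron, so the actual values have to decide it.
The numbers (kJ/mol): K 5877, Mg 10543, Be 21007, Ca 6491, N 7475.
Overall IE_4 order: K < Ca < N < Mg < Be.

Be, Mg, N, Ca, K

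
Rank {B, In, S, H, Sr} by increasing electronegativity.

Sr < In < B < H < S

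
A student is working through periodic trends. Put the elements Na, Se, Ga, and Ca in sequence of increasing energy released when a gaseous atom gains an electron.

Ca < Ga < Na < Se

Adding an electron releases more energy for atoms nearer the top right (short of the noble gases).
Neither a single period nor a single group — weigh both effects.
Ga > Ca: Ga lies to the right of Ca in period 4, so the across-period effect alone puts Ga higher.
Na > Ga: the two effects oppose for this pair; the down-group effect wins (53 vs 29 kJ/mol).
Se > Na: the two effects oppose for this pair; the across-period effect wins (195 vs 53 kJ/mol).
Approximate values (kJ/mol): Na 53, Ca 2, Ga 29, Se 195.
So from lowest to highest: Ca < Ga < Na < Se.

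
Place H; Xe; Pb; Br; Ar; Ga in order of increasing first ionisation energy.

Ga < Pb < Br < Xe < H < Ar

H is in period 1, group 1; Ar is in period 3, group 18; Ga is in period 4, group 13; Br is in period 4, group 17; Xe is in period 5, group 18; Pb is in period 6, group 14.
Across a period the outer electron is held more tightly (higher IE₁); down a group it sits in a higher shell, more shielded, and comes off more easily.
These span different periods and groups, so the two trends combine.
Pb > Ga: the two effects oppose for this pair; the across-period effect wins (716 vs 579 kJ/mol).
Br > Pb: relative to Pb, both the across-period and down-group shifts push Br's first ionization energy up.
Xe > Br: the two effects oppose for this pair; the across-period effect wins (1170 vs 1140 kJ/mol).
H > Xe: the two effects oppose for this pair; the down-group effect wins (1312 vs 1170 kJ/mol).
Ar > H: period and group pull opposite ways; the across-period shift dominates (1521 vs 1312 kJ/mol).
For reference (kJ/mol): H 1312, Ar 1521, Ga 579, Br 1140, Xe 1170, Pb 716.
So from lowest to highest: Ga < Pb < Br < Xe < H < Ar.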